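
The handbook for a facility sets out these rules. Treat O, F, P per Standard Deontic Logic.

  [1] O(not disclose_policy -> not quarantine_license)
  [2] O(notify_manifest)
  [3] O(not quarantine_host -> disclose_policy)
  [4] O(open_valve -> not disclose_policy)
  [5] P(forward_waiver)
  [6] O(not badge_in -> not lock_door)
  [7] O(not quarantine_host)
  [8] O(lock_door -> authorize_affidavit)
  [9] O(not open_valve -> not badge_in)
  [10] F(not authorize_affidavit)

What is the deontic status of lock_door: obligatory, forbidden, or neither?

Forbidden

Premise 7 states O(not quarantine_host) outright.
Applying K to premise 3 (O(not quarantine_host -> disclose_policy)) and O(not quarantine_host) yields O(disclose_policy).
Premise 4, O(open_valve -> not disclose_policy), contraposes to O(disclose_policy -> not open_valve); with O(disclose_policy) we get O(not open_valve).
Applying K to premise 9 (O(not open_valve -> not badge_in)) and O(not open_valve) yields O(not badge_in).
Applying K to premise 6 (O(not badge_in -> not lock_door)) and O(not badge_in) yields O(not lock_door).
Premises 1, 2, 5, 8, 10 do not contribute to this derivation.
Thus O(not lock_door), which is F(lock_door): lock_door is forbidden.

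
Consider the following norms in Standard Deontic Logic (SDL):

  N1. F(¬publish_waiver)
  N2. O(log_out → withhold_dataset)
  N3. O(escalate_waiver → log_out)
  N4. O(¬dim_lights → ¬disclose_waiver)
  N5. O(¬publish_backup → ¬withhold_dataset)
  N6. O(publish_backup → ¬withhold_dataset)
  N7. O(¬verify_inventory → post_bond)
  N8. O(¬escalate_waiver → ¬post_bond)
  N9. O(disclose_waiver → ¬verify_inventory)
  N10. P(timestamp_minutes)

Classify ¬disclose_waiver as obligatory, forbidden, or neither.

Obligatory

By case analysis on ¬publish_backup: premise 5 gives O(¬publish_backup → ¬withhold_dataset) and premise 6 gives O(publish_backup → ¬withhold_dataset), so O(¬withhold_dataset) either way.
Premise 2 is O(log_out → withhold_dataset); contrapositively O(¬withhold_dataset → ¬log_out). Since O(¬withhold_dataset) holds, K gives O(¬log_out).
Premise 3 is O(escalate_waiver → log_out); contrapositively O(¬log_out → ¬escalate_waiver). Since O(¬log_out) holds, K gives O(¬escalate_waiver).
Premise 8 is O(¬escalate_waiver → ¬post_bond); since O(¬escalate_waiver), deontic closure gives O(¬post_bond).
Premise 7, O(¬verify_inventory → post_bond), contraposes to O(¬post_bond → verify_inventory); with O(¬post_bond) we get O(verify_inventory).
Premise 9, O(disclose_waiver → ¬verify_inventory), contraposes to O(verify_inventory → ¬disclose_waiver); with O(verify_inventory) we get O(¬disclose_waiver).
Premises 1, 4, 10 do not contribute to this derivation.
Hence ¬disclose_waiver is obligatory.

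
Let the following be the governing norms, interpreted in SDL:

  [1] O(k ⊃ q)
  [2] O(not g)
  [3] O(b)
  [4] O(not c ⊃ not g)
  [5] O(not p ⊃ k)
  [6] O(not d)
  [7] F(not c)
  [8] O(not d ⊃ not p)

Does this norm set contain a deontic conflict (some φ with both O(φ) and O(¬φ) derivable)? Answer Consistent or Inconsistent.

Premise 4 is O(not c ⊃ not g); even if O(not g) held, inferring O(not c) would be affirming the consequent — invalid.
So O(not c) is not derivable, and the apparent clash with O(c) does not arise.
A world satisfying every obligation exists (e.g. b=true, c=true, d=false, g=false, k=true, p=false, q=true); no atom is both obligatory and forbidden, so the set is consistent.

Consistent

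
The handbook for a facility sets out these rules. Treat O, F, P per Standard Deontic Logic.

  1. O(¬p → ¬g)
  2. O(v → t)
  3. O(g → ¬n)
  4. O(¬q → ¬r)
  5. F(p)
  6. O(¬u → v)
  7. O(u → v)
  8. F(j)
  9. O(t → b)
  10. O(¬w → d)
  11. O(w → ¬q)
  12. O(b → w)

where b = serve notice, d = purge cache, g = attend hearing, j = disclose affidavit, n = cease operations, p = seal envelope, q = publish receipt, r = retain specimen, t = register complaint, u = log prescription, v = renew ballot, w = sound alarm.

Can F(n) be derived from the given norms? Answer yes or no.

No

Premise 3 is O(g → ¬n), but O(g) is not derivable from the premises, so it does not yield O(¬n).
No other premise forces O(¬n). An ideal world satisfying every premise can still have n true, so F(n) is not derivable.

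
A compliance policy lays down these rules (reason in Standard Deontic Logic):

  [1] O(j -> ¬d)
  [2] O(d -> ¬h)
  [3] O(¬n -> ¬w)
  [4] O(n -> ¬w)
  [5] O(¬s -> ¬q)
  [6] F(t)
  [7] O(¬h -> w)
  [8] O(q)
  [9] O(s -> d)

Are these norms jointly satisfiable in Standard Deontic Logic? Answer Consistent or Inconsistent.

By case analysis on ¬n: premise 3 gives O(¬n -> ¬w) and premise 4 gives O(n -> ¬w), so O(¬w) either way.
Premise 7, O(¬h -> w), contraposes to O(¬w -> h); with O(¬w) we get O(h).
Premise 2 is O(d -> ¬h); contrapositively O(h -> ¬d). Since O(h) holds, K gives O(¬d).
Premise 9 is O(s -> d); contrapositively O(¬d -> ¬s). Since O(¬d) holds, K gives O(¬s).
From O(¬s) and premise 5, O(¬s -> ¬q), we obtain O(¬q).
But premise 8 directly asserts O(q).
We now have both O(¬q) and O(q) — q is simultaneously obligatory and forbidden, violating the D-axiom.

Inconsistent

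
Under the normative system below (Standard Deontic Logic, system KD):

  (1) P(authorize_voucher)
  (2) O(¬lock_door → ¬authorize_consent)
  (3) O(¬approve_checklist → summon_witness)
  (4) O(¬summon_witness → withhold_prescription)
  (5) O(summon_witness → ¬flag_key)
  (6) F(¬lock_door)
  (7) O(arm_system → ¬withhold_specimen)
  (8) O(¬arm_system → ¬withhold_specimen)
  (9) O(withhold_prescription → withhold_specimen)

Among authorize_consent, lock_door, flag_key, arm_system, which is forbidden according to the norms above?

Premises 7 and 8 are O(arm_system → ¬withhold_specimen) and O(¬arm_system → ¬withhold_specimen); every ideal world satisfies arm_system or ¬arm_system, so in either case ¬withhold_specimen holds — hence O(¬withhold_specimen).
Premise 9 is O(withhold_prescription → withhold_specimen); contrapositively O(¬withhold_specimen → ¬withhold_prescription). Since O(¬withhold_specimen) holds, K gives O(¬withhold_prescription).
Premise 4, O(¬summon_witness → withhold_prescription), contraposes to O(¬withhold_prescription → summon_witness); with O(¬withhold_prescription) we get O(summon_witness).
With premise 5, O(summon_witness → ¬flag_key), the K-axiom yields O(¬flag_key).
So O(¬flag_key) holds, i.e. flag_key is forbidden. None of the other listed options is forbidden under the premises.

flag_key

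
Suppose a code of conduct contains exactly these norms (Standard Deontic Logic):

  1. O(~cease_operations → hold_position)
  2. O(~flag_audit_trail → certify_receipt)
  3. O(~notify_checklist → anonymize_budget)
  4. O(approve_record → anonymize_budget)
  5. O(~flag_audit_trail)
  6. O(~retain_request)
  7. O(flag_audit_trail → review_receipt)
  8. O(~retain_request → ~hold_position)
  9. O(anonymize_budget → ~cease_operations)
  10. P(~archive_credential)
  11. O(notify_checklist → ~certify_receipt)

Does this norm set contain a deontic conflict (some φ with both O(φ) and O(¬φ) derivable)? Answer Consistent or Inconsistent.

Inconsistent

Premise 5 gives O(~flag_audit_trail).
With premise 2, O(~flag_audit_trail → certify_receipt), the K-axiom yields O(certify_receipt).
Premise 11, O(notify_checklist → ~certify_receipt), contraposes to O(certify_receipt → ~notify_checklist); with O(certify_receipt) we get O(~notify_checklist).
With premise 3, O(~notify_checklist → anonymize_budget), the K-axiom yields O(anonymize_budget).
Premise 9 is O(anonymize_budget → ~cease_operations); since O(anonymize_budget), deontic closure gives O(~cease_operations).
Applying K to premise 1 (O(~cease_operations → hold_position)) and O(~cease_operations) yields O(hold_position).
Premise 8, O(~retain_request → ~hold_position), contraposes to O(hold_position → retain_request); with O(hold_position) we get O(retain_request).
However, premise 6 gives O(~retain_request).
We now have both O(retain_request) and O(~retain_request) — retain_request is simultaneously obligatory and forbidden, violating the D-axiom.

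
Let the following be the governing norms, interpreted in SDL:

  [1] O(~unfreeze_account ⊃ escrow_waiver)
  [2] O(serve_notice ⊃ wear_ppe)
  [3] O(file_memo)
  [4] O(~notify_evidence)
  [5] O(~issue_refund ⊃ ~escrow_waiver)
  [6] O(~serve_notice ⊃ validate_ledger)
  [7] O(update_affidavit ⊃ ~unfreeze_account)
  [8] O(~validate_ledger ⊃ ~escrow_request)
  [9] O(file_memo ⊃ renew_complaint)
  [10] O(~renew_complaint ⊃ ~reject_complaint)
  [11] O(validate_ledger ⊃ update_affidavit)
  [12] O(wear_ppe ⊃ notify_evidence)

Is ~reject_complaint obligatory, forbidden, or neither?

Neither

Premise 10 is O(~renew_complaint ⊃ ~reject_complaint), but O(~renew_complaint) is not derivable from the premises, so it does not yield O(~reject_complaint).
No premise or chain of K-axiom applications forces O(~reject_complaint), and none forces O(reject_complaint). So ~reject_complaint is neither obligatory nor forbidden under these norms.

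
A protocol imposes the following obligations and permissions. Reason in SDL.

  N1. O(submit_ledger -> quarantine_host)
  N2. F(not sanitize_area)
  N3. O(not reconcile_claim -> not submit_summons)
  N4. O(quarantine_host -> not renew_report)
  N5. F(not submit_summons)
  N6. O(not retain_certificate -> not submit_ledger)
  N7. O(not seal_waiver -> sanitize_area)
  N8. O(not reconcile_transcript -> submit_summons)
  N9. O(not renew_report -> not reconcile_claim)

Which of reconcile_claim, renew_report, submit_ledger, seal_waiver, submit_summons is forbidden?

Premise 5 is F(not submit_summons), i.e. O(submit_summons).
The contrapositive of premise 3 (O(not reconcile_claim -> not submit_summons)) is O(submit_summons -> reconcile_claim), and O(submit_summons) is already established, so O(reconcile_claim).
Premise 9 is O(not renew_report -> not reconcile_claim); contrapositively O(reconcile_claim -> renew_report). Since O(reconcile_claim) holds, K gives O(renew_report).
Premise 4 is O(quarantine_host -> not renew_report); contrapositively O(renew_report -> not quarantine_host). Since O(renew_report) holds, K gives O(not quarantine_host).
The contrapositive of premise 1 (O(submit_ledger -> quarantine_host)) is O(not quarantine_host -> not submit_ledger), and O(not quarantine_host) is already established, so O(not submit_ledger).
So O(not submit_ledger) holds, i.e. submit_ledger is forbidden. None of the other listed options is forbidden under the premises.

submit_ledger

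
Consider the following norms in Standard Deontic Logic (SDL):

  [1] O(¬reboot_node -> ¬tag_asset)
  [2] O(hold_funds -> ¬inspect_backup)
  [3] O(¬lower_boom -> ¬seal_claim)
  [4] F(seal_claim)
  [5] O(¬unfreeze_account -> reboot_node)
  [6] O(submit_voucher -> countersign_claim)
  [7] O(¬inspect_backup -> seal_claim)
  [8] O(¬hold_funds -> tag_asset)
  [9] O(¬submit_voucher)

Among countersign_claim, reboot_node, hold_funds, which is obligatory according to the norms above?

Premise 4, F(seal_claim), is equivalent to O(¬seal_claim).
The contrapositive of premise 7 (O(¬inspect_backup -> seal_claim)) is O(¬seal_claim -> inspect_backup), and O(¬seal_claim) is already established, so O(inspect_backup).
Premise 2, O(hold_funds -> ¬inspect_backup), contraposes to O(inspect_backup -> ¬hold_funds); with O(inspect_backup) we get O(¬hold_funds).
From O(¬hold_funds) and premise 8, O(¬hold_funds -> tag_asset), we obtain O(tag_asset).
Premise 1, O(¬reboot_node -> ¬tag_asset), contraposes to O(tag_asset -> reboot_node); with O(tag_asset) we get O(reboot_node).
So O(reboot_node) holds — reboot_node is obligatory. None of the other listed options is made obligatory by any chain of premises.

reboot_node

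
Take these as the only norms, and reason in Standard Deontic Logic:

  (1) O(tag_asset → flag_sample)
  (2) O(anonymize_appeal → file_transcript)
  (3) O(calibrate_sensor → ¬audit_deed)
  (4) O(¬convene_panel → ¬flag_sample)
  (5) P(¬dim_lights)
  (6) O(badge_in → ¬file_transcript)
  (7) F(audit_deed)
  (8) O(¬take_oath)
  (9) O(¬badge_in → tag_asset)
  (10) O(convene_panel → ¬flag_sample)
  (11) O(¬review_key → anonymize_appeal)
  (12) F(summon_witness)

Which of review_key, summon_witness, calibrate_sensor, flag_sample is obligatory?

review_key

Premises 10 and 4 cover both cases: O(convene_panel → ¬flag_sample) and O(¬convene_panel → ¬flag_sample). Since convene_panel ∨ ¬convene_panel is a tautology, O(¬flag_sample) follows.
The contrapositive of premise 1 (O(tag_asset → flag_sample)) is O(¬flag_sample → ¬tag_asset), and O(¬flag_sample) is already established, so O(¬tag_asset).
The contrapositive of premise 9 (O(¬badge_in → tag_asset)) is O(¬tag_asset → badge_in), and O(¬tag_asset) is already established, so O(badge_in).
With premise 6, O(badge_in → ¬file_transcript), the K-axiom yields O(¬file_transcript).
The contrapositive of premise 2 (O(anonymize_appeal → file_transcript)) is O(¬file_transcript → ¬anonymize_appeal), and O(¬file_transcript) is already established, so O(¬anonymize_appeal).
The contrapositive of premise 11 (O(¬review_key → anonymize_appeal)) is O(¬anonymize_appeal → review_key), and O(¬anonymize_appeal) is already established, so O(review_key).
So O(review_key) holds — review_key is obligatory. None of the other listed options is made obligatory by any chain of premises.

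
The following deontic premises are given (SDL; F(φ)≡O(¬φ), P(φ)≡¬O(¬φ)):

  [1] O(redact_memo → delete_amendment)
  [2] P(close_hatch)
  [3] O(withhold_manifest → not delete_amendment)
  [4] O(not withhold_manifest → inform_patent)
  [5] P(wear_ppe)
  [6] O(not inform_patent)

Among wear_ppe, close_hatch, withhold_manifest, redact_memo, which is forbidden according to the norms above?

redact_memo

From premise 6 we have O(not inform_patent).
The contrapositive of premise 4 (O(not withhold_manifest → inform_patent)) is O(not inform_patent → withhold_manifest), and O(not inform_patent) is already established, so O(withhold_manifest).
From O(withhold_manifest) and premise 3, O(withhold_manifest → not delete_amendment), we obtain O(not delete_amendment).
Premise 1, O(redact_memo → delete_amendment), contraposes to O(not delete_amendment → not redact_memo); with O(not delete_amendment) we get O(not redact_memo).
So O(not redact_memo) holds, i.e. redact_memo is forbidden. None of the other listed options is forbidden under the premises.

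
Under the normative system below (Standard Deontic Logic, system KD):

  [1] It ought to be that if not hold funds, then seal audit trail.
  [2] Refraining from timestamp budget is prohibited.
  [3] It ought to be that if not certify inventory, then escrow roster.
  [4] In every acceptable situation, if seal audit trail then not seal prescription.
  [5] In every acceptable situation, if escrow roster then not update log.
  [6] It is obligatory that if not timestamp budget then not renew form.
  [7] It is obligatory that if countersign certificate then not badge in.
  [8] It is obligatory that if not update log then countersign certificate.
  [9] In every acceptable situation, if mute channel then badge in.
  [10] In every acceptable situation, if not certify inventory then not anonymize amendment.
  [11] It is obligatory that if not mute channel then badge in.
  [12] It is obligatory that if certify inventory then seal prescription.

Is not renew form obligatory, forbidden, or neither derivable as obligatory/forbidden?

Neither

Premise 6 is O(¬timestamp_budget → ¬renew_form), but O(¬timestamp_budget) is not derivable from the premises, so it does not yield O(¬renew_form).
No premise or chain of K-axiom applications forces O(¬renew_form), and none forces O(renew_form). So ¬renew_form is neither obligatory nor forbidden under these norms.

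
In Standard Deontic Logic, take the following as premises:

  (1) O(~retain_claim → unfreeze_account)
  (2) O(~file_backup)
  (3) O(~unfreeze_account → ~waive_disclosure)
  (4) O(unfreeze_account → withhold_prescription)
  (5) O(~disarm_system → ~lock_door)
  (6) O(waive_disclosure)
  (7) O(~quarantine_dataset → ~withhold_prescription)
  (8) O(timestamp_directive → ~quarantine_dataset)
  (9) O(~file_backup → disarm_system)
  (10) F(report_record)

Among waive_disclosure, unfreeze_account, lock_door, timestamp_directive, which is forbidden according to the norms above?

From premise 6 we have O(waive_disclosure).
The contrapositive of premise 3 (O(~unfreeze_account → ~waive_disclosure)) is O(waive_disclosure → unfreeze_account), and O(waive_disclosure) is already established, so O(unfreeze_account).
Applying K to premise 4 (O(unfreeze_account → withhold_prescription)) and O(unfreeze_account) yields O(withhold_prescription).
The contrapositive of premise 7 (O(~quarantine_dataset → ~withhold_prescription)) is O(withhold_prescription → quarantine_dataset), and O(withhold_prescription) is already established, so O(quarantine_dataset).
Premise 8, O(timestamp_directive → ~quarantine_dataset), contraposes to O(quarantine_dataset → ~timestamp_directive); with O(quarantine_dataset) we get O(~timestamp_directive).
So O(~timestamp_directive) holds, i.e. timestamp_directive is forbidden. None of the other listed options is forbidden under the premises.

timestamp_directive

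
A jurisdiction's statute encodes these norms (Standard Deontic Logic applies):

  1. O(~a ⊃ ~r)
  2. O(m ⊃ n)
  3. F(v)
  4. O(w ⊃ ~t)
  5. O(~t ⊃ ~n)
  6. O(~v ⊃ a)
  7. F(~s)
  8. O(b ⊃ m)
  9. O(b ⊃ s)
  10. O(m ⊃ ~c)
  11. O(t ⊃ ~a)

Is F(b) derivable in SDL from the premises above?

Yes

Premise 3 is F(v), i.e. O(~v).
Applying K to premise 6 (O(~v ⊃ a)) and O(~v) yields O(a).
Premise 11, O(t ⊃ ~a), contraposes to O(a ⊃ ~t); with O(a) we get O(~t).
From O(~t) and premise 5, O(~t ⊃ ~n), we obtain O(~n).
The contrapositive of premise 2 (O(m ⊃ n)) is O(~n ⊃ ~m), and O(~n) is already established, so O(~m).
The contrapositive of premise 8 (O(b ⊃ m)) is O(~m ⊃ ~b), and O(~m) is already established, so O(~b).
Premises 1, 4, 7, 9, 10 do not contribute to this derivation.
So O(~b) holds, i.e. F(b). The claim follows.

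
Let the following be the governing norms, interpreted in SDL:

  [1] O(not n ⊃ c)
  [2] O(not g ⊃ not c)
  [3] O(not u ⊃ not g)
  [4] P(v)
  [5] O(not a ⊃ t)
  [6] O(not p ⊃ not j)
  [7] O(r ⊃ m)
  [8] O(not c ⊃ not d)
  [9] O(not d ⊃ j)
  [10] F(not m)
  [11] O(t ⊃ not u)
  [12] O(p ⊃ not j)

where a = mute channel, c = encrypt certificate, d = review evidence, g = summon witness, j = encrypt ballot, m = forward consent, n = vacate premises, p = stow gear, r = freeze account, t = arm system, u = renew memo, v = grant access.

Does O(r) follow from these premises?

Premise 7 is O(r ⊃ m); even if O(m) held, inferring O(r) would be affirming the consequent — invalid.
No other premise forces O(r). An ideal world satisfying every premise can still have r false, so O(r) is not derivable.

No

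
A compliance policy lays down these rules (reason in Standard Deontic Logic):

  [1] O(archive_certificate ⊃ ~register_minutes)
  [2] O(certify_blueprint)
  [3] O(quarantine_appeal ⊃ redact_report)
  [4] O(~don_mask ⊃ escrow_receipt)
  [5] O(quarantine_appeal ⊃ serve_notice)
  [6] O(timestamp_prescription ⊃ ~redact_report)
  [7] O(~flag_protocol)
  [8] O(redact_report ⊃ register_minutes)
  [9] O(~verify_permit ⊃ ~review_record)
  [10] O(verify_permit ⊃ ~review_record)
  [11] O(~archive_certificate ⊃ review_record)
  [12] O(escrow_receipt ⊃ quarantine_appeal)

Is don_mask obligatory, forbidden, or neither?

By case analysis on verify_permit: premise 10 gives O(verify_permit ⊃ ~review_record) and premise 9 gives O(~verify_permit ⊃ ~review_record), so O(~review_record) either way.
Premise 11, O(~archive_certificate ⊃ review_record), contraposes to O(~review_record ⊃ archive_certificate); with O(~review_record) we get O(archive_certificate).
Premise 1 is O(archive_certificate ⊃ ~register_minutes); since O(archive_certificate), deontic closure gives O(~register_minutes).
Premise 8, O(redact_report ⊃ register_minutes), contraposes to O(~register_minutes ⊃ ~redact_report); with O(~register_minutes) we get O(~redact_report).
Premise 3 is O(quarantine_appeal ⊃ redact_report); contrapositively O(~redact_report ⊃ ~quarantine_appeal). Since O(~redact_report) holds, K gives O(~quarantine_appeal).
Premise 12 is O(escrow_receipt ⊃ quarantine_appeal); contrapositively O(~quarantine_appeal ⊃ ~escrow_receipt). Since O(~quarantine_appeal) holds, K gives O(~escrow_receipt).
Premise 4, O(~don_mask ⊃ escrow_receipt), contraposes to O(~escrow_receipt ⊃ don_mask); with O(~escrow_receipt) we get O(don_mask).
Premises 2, 5, 6, 7 do not contribute to this derivation.
Hence don_mask is obligatory.

Obligatory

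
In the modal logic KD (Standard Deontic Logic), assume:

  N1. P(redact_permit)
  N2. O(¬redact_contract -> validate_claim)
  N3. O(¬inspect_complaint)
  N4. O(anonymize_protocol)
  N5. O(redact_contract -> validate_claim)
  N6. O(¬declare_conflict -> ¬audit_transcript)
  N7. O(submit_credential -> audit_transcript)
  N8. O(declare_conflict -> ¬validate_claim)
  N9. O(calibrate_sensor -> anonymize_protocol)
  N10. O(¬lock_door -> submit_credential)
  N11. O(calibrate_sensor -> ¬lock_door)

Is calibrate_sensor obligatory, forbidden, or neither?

By case analysis on ¬redact_contract: premise 2 gives O(¬redact_contract -> validate_claim) and premise 5 gives O(redact_contract -> validate_claim), so O(validate_claim) either way.
The contrapositive of premise 8 (O(declare_conflict -> ¬validate_claim)) is O(validate_claim -> ¬declare_conflict), and O(validate_claim) is already established, so O(¬declare_conflict).
With premise 6, O(¬declare_conflict -> ¬audit_transcript), the K-axiom yields O(¬audit_transcript).
Premise 7 is O(submit_credential -> audit_transcript); contrapositively O(¬audit_transcript -> ¬submit_credential). Since O(¬audit_transcript) holds, K gives O(¬submit_credential).
Premise 10, O(¬lock_door -> submit_credential), contraposes to O(¬submit_credential -> lock_door); with O(¬submit_credential) we get O(lock_door).
Premise 11, O(calibrate_sensor -> ¬lock_door), contraposes to O(lock_door -> ¬calibrate_sensor); with O(lock_door) we get O(¬calibrate_sensor).
Premises 1, 3, 4, 9 do not contribute to this derivation.
Thus O(¬calibrate_sensor), which is F(calibrate_sensor): calibrate_sensor is forbidden.

Forbidden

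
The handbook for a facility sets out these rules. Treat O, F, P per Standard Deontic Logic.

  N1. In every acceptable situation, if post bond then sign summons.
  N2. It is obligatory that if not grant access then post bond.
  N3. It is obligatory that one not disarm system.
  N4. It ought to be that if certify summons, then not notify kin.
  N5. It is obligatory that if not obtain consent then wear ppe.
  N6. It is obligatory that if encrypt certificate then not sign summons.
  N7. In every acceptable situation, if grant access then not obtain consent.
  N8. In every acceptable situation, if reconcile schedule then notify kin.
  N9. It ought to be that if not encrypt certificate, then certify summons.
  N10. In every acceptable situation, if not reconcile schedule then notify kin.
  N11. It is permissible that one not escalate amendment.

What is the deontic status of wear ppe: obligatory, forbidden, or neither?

Premises 10 and 8 are O(¬reconcile_schedule → notify_kin) and O(reconcile_schedule → notify_kin); every ideal world satisfies ¬reconcile_schedule or reconcile_schedule, so in either case notify_kin holds — hence O(notify_kin).
Premise 4, O(certify_summons → ¬notify_kin), contraposes to O(notify_kin → ¬certify_summons); with O(notify_kin) we get O(¬certify_summons).
Premise 9 is O(¬encrypt_certificate → certify_summons); contrapositively O(¬certify_summons → encrypt_certificate). Since O(¬certify_summons) holds, K gives O(encrypt_certificate).
Applying K to premise 6 (O(encrypt_certificate → ¬sign_summons)) and O(encrypt_certificate) yields O(¬sign_summons).
The contrapositive of premise 1 (O(post_bond → sign_summons)) is O(¬sign_summons → ¬post_bond), and O(¬sign_summons) is already established, so O(¬post_bond).
The contrapositive of premise 2 (O(¬grant_access → post_bond)) is O(¬post_bond → grant_access), and O(¬post_bond) is already established, so O(grant_access).
With premise 7, O(grant_access → ¬obtain_consent), the K-axiom yields O(¬obtain_consent).
Applying K to premise 5 (O(¬obtain_consent → wear_ppe)) and O(¬obtain_consent) yields O(wear_ppe).
Premises 3, 11 do not contribute to this derivation.
Hence wear_ppe is obligatory.

Obligatory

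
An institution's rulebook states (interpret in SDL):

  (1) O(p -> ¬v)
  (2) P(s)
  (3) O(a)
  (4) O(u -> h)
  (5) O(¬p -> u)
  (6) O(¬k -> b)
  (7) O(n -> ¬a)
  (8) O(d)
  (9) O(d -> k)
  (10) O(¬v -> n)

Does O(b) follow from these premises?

Premise 6 is O(¬k -> b), but O(¬k) is not derivable from the premises, so it does not yield O(b).
No other premise forces O(b). An ideal world satisfying every premise can still have b false, so O(b) is not derivable.

No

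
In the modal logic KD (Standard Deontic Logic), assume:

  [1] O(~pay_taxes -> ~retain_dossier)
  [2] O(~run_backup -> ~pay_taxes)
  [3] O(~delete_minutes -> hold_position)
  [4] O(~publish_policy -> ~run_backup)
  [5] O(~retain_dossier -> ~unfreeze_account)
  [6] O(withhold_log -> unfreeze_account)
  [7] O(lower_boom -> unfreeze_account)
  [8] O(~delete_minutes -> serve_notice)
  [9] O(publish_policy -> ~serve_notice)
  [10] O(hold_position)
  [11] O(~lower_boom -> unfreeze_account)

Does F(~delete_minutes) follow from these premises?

Yes

Premises 7 and 11 are O(lower_boom -> unfreeze_account) and O(~lower_boom -> unfreeze_account); every ideal world satisfies lower_boom or ~lower_boom, so in either case unfreeze_account holds — hence O(unfreeze_account).
The contrapositive of premise 5 (O(~retain_dossier -> ~unfreeze_account)) is O(unfreeze_account -> retain_dossier), and O(unfreeze_account) is already established, so O(retain_dossier).
Premise 1 is O(~pay_taxes -> ~retain_dossier); contrapositively O(retain_dossier -> pay_taxes). Since O(retain_dossier) holds, K gives O(pay_taxes).
Premise 2 is O(~run_backup -> ~pay_taxes); contrapositively O(pay_taxes -> run_backup). Since O(pay_taxes) holds, K gives O(run_backup).
Premise 4 is O(~publish_policy -> ~run_backup); contrapositively O(run_backup -> publish_policy). Since O(run_backup) holds, K gives O(publish_policy).
With premise 9, O(publish_policy -> ~serve_notice), the K-axiom yields O(~serve_notice).
The contrapositive of premise 8 (O(~delete_minutes -> serve_notice)) is O(~serve_notice -> delete_minutes), and O(~serve_notice) is already established, so O(delete_minutes).
Premises 3, 6, 10 do not contribute to this derivation.
So O(delete_minutes) holds, i.e. F(~delete_minutes). The claim follows.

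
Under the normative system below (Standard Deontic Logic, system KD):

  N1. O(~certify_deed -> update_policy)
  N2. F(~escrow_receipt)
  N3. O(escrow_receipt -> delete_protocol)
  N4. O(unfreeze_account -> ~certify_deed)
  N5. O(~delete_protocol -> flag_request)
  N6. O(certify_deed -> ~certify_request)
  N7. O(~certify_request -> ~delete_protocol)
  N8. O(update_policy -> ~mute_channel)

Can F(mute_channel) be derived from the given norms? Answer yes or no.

F(~escrow_receipt) at premise 2 means O(escrow_receipt).
Applying K to premise 3 (O(escrow_receipt -> delete_protocol)) and O(escrow_receipt) yields O(delete_protocol).
Premise 7, O(~certify_request -> ~delete_protocol), contraposes to O(delete_protocol -> certify_request); with O(delete_protocol) we get O(certify_request).
The contrapositive of premise 6 (O(certify_deed -> ~certify_request)) is O(certify_request -> ~certify_deed), and O(certify_request) is already established, so O(~certify_deed).
From O(~certify_deed) and premise 1, O(~certify_deed -> update_policy), we obtain O(update_policy).
With premise 8, O(update_policy -> ~mute_channel), the K-axiom yields O(~mute_channel).
Premises 4, 5 do not contribute to this derivation.
So O(~mute_channel) holds, i.e. F(mute_channel). The claim follows.

Yes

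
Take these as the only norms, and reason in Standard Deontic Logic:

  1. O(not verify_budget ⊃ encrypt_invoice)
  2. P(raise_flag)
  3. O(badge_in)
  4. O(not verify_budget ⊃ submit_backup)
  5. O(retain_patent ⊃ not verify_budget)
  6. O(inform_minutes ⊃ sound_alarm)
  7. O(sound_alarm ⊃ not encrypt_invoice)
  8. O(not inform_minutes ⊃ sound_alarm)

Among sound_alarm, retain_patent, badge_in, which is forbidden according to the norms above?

retain_patent

By case analysis on not inform_minutes: premise 8 gives O(not inform_minutes ⊃ sound_alarm) and premise 6 gives O(inform_minutes ⊃ sound_alarm), so O(sound_alarm) either way.
From O(sound_alarm) and premise 7, O(sound_alarm ⊃ not encrypt_invoice), we obtain O(not encrypt_invoice).
Premise 1 is O(not verify_budget ⊃ encrypt_invoice); contrapositively O(not encrypt_invoice ⊃ verify_budget). Since O(not encrypt_invoice) holds, K gives O(verify_budget).
Premise 5 is O(retain_patent ⊃ not verify_budget); contrapositively O(verify_budget ⊃ not retain_patent). Since O(verify_budget) holds, K gives O(not retain_patent).
So O(not retain_patent) holds, i.e. retain_patent is forbidden. None of the other listed options is forbidden under the premises.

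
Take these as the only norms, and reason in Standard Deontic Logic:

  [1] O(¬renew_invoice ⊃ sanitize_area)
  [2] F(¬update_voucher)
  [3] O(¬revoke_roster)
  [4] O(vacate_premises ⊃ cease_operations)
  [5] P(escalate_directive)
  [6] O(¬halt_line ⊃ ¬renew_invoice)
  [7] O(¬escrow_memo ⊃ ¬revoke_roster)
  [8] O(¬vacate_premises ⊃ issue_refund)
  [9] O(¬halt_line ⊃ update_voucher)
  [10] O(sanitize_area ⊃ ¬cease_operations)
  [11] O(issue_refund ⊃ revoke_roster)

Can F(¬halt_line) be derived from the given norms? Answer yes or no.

From premise 3 we have O(¬revoke_roster).
Premise 11, O(issue_refund ⊃ revoke_roster), contraposes to O(¬revoke_roster ⊃ ¬issue_refund); with O(¬revoke_roster) we get O(¬issue_refund).
The contrapositive of premise 8 (O(¬vacate_premises ⊃ issue_refund)) is O(¬issue_refund ⊃ vacate_premises), and O(¬issue_refund) is already established, so O(vacate_premises).
From O(vacate_premises) and premise 4, O(vacate_premises ⊃ cease_operations), we obtain O(cease_operations).
Premise 10 is O(sanitize_area ⊃ ¬cease_operations); contrapositively O(cease_operations ⊃ ¬sanitize_area). Since O(cease_operations) holds, K gives O(¬sanitize_area).
Premise 1 is O(¬renew_invoice ⊃ sanitize_area); contrapositively O(¬sanitize_area ⊃ renew_invoice). Since O(¬sanitize_area) holds, K gives O(renew_invoice).
The contrapositive of premise 6 (O(¬halt_line ⊃ ¬renew_invoice)) is O(renew_invoice ⊃ halt_line), and O(renew_invoice) is already established, so O(halt_line).
Premises 2, 5, 7, 9 do not contribute to this derivation.
So O(halt_line) holds, i.e. F(¬halt_line). The claim follows.

Yes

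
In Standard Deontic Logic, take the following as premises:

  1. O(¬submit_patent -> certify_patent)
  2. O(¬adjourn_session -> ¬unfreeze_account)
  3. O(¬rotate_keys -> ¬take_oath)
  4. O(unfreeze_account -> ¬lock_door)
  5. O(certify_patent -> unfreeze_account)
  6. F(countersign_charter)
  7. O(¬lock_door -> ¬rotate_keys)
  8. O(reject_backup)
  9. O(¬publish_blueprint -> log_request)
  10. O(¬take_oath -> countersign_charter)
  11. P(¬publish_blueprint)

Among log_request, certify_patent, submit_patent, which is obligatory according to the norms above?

submit_patent

Premise 6, F(countersign_charter), is equivalent to O(¬countersign_charter).
Premise 10 is O(¬take_oath -> countersign_charter); contrapositively O(¬countersign_charter -> take_oath). Since O(¬countersign_charter) holds, K gives O(take_oath).
Premise 3, O(¬rotate_keys -> ¬take_oath), contraposes to O(take_oath -> rotate_keys); with O(take_oath) we get O(rotate_keys).
The contrapositive of premise 7 (O(¬lock_door -> ¬rotate_keys)) is O(rotate_keys -> lock_door), and O(rotate_keys) is already established, so O(lock_door).
The contrapositive of premise 4 (O(unfreeze_account -> ¬lock_door)) is O(lock_door -> ¬unfreeze_account), and O(lock_door) is already established, so O(¬unfreeze_account).
Premise 5, O(certify_patent -> unfreeze_account), contraposes to O(¬unfreeze_account -> ¬certify_patent); with O(¬unfreeze_account) we get O(¬certify_patent).
The contrapositive of premise 1 (O(¬submit_patent -> certify_patent)) is O(¬certify_patent -> submit_patent), and O(¬certify_patent) is already established, so O(submit_patent).
So O(submit_patent) holds — submit_patent is obligatory. None of the other listed options is made obligatory by any chain of premises.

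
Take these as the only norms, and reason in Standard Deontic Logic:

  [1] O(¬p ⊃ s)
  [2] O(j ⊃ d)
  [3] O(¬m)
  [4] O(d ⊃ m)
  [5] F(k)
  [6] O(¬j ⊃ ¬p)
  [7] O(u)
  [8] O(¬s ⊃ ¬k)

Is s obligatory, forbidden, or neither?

From premise 3 we have O(¬m).
Premise 4 is O(d ⊃ m); contrapositively O(¬m ⊃ ¬d). Since O(¬m) holds, K gives O(¬d).
Premise 2 is O(j ⊃ d); contrapositively O(¬d ⊃ ¬j). Since O(¬d) holds, K gives O(¬j).
Applying K to premise 6 (O(¬j ⊃ ¬p)) and O(¬j) yields O(¬p).
With premise 1, O(¬p ⊃ s), the K-axiom yields O(s).
Premises 5, 7, 8 do not contribute to this derivation.
Hence s is obligatory.

Obligatory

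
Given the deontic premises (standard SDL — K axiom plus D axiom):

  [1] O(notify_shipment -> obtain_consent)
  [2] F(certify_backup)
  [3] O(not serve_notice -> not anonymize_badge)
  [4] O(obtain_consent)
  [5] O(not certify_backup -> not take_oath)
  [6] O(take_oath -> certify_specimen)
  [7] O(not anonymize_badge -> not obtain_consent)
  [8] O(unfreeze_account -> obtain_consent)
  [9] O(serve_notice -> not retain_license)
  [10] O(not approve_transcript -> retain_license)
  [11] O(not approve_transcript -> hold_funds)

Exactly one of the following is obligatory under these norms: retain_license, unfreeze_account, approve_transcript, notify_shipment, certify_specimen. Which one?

approve_transcript

Premise 4 gives O(obtain_consent).
The contrapositive of premise 7 (O(not anonymize_badge -> not obtain_consent)) is O(obtain_consent -> anonymize_badge), and O(obtain_consent) is already established, so O(anonymize_badge).
The contrapositive of premise 3 (O(not serve_notice -> not anonymize_badge)) is O(anonymize_badge -> serve_notice), and O(anonymize_badge) is already established, so O(serve_notice).
Applying K to premise 9 (O(serve_notice -> not retain_license)) and O(serve_notice) yields O(not retain_license).
The contrapositive of premise 10 (O(not approve_transcript -> retain_license)) is O(not retain_license -> approve_transcript), and O(not retain_license) is already established, so O(approve_transcript).
So O(approve_transcript) holds — approve_transcript is obligatory. None of the other listed options is made obligatory by any chain of premises.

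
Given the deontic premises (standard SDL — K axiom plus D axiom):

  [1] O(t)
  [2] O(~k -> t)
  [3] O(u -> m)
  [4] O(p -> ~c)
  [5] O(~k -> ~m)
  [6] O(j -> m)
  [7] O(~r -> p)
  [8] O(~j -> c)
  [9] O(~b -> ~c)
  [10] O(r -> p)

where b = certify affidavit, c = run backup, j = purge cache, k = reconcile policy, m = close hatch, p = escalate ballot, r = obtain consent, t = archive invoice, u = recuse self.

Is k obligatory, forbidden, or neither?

Obligatory

Premises 7 and 10 are O(~r -> p) and O(r -> p); every ideal world satisfies ~r or r, so in either case p holds — hence O(p).
From O(p) and premise 4, O(p -> ~c), we obtain O(~c).
The contrapositive of premise 8 (O(~j -> c)) is O(~c -> j), and O(~c) is already established, so O(j).
With premise 6, O(j -> m), the K-axiom yields O(m).
Premise 5 is O(~k -> ~m); contrapositively O(m -> k). Since O(m) holds, K gives O(k).
Premises 1, 2, 3, 9 do not contribute to this derivation.
Hence k is obligatory.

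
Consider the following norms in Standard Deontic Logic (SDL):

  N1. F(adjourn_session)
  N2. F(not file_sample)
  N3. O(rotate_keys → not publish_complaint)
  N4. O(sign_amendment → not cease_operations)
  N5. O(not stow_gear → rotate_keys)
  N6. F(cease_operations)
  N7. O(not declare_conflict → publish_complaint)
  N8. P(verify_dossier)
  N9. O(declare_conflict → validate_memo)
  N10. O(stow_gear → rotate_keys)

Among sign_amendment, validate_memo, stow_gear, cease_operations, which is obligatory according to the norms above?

validate_memo

Premises 10 and 5 are O(stow_gear → rotate_keys) and O(not stow_gear → rotate_keys); every ideal world satisfies stow_gear or not stow_gear, so in either case rotate_keys holds — hence O(rotate_keys).
Premise 3 is O(rotate_keys → not publish_complaint); since O(rotate_keys), deontic closure gives O(not publish_complaint).
Premise 7 is O(not declare_conflict → publish_complaint); contrapositively O(not publish_complaint → declare_conflict). Since O(not publish_complaint) holds, K gives O(declare_conflict).
Applying K to premise 9 (O(declare_conflict → validate_memo)) and O(declare_conflict) yields O(validate_memo).
So O(validate_memo) holds — validate_memo is obligatory. None of the other listed options is made obligatory by any chain of premises.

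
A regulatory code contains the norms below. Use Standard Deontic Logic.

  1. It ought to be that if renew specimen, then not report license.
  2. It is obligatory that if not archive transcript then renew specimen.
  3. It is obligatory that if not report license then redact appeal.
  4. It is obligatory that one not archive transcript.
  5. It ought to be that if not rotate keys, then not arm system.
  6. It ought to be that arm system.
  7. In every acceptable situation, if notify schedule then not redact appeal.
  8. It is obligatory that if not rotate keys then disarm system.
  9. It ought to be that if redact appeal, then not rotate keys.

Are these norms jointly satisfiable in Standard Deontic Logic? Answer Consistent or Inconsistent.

From premise 6 we have O(arm_system).
Premise 5, O(¬rotate_keys → ¬arm_system), contraposes to O(arm_system → rotate_keys); with O(arm_system) we get O(rotate_keys).
Premise 9, O(redact_appeal → ¬rotate_keys), contraposes to O(rotate_keys → ¬redact_appeal); with O(rotate_keys) we get O(¬redact_appeal).
Premise 3, O(¬report_license → redact_appeal), contraposes to O(¬redact_appeal → report_license); with O(¬redact_appeal) we get O(report_license).
Premise 1 is O(renew_specimen → ¬report_license); contrapositively O(report_license → ¬renew_specimen). Since O(report_license) holds, K gives O(¬renew_specimen).
Premise 2, O(¬archive_transcript → renew_specimen), contraposes to O(¬renew_specimen → archive_transcript); with O(¬renew_specimen) we get O(archive_transcript).
However, premise 4 gives O(¬archive_transcript).
We now have both O(archive_transcript) and O(¬archive_transcript) — archive_transcript is simultaneously obligatory and forbidden, violating the D-axiom.

Inconsistent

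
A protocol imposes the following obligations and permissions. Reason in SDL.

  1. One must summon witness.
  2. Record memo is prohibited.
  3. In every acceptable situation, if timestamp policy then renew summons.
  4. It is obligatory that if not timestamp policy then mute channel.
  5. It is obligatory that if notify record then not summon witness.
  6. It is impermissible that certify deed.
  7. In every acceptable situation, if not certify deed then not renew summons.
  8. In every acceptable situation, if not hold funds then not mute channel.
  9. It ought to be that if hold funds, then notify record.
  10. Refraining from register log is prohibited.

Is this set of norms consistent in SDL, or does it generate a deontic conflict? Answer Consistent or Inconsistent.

Premise 1 states O(summon_witness) outright.
Premise 5 is O(notify_record → ¬summon_witness); contrapositively O(summon_witness → ¬notify_record). Since O(summon_witness) holds, K gives O(¬notify_record).
The contrapositive of premise 9 (O(hold_funds → notify_record)) is O(¬notify_record → ¬hold_funds), and O(¬notify_record) is already established, so O(¬hold_funds).
Premise 8 is O(¬hold_funds → ¬mute_channel); since O(¬hold_funds), deontic closure gives O(¬mute_channel).
The contrapositive of premise 4 (O(¬timestamp_policy → mute_channel)) is O(¬mute_channel → timestamp_policy), and O(¬mute_channel) is already established, so O(timestamp_policy).
Applying K to premise 3 (O(timestamp_policy → renew_summons)) and O(timestamp_policy) yields O(renew_summons).
The contrapositive of premise 7 (O(¬certify_deed → ¬renew_summons)) is O(renew_summons → certify_deed), and O(renew_summons) is already established, so O(certify_deed).
However, F(certify_deed) at premise 6 amounts to O(¬certify_deed).
We now have both O(certify_deed) and O(¬certify_deed) — certify_deed is simultaneously obligatory and forbidden, violating the D-axiom.

Inconsistent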